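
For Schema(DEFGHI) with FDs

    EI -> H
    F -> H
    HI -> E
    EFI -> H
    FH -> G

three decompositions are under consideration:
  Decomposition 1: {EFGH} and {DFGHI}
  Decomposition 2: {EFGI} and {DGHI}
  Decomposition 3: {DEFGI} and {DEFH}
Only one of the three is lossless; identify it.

Decomposition 3

Decomposition 1: common = {FGH}, closure = {FGH} → lossy.
Decomposition 2: common = {GI}, closure = {GI} → lossy.
Decomposition 3: common = {DEF}, closure = {DEFGH} → lossless.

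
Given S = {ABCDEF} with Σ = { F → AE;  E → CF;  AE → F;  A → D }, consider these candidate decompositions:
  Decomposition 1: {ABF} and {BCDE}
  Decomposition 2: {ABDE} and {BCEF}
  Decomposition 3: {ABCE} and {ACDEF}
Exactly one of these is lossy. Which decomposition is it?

Decomposition 1

Decomposition 1: common = {B}, closure = {B} → lossy.
Decomposition 2: common = {BE}, closure = {ABCDEF} → lossless.
Decomposition 3: common = {ACE}, closure = {ACDEF} → lossless.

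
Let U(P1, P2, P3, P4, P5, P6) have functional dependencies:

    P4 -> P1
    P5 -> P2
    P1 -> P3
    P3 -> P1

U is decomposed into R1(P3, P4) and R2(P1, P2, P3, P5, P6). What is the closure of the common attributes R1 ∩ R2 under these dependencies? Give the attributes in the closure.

R1 ∩ R2 = {P3}.
P3 → P1 applies, adding P1
Closure: {P1, P3}.

P1, P3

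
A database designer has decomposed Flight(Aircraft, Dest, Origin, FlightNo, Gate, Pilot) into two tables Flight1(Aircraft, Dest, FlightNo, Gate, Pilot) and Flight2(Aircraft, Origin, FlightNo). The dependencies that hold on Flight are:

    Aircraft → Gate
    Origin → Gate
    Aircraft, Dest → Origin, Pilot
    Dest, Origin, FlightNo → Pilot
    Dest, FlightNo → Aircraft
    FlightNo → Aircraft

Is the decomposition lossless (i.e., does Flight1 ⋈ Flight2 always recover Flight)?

No

Common attributes: Flight1 ∩ Flight2 = {Aircraft, FlightNo}.
Closure of {Aircraft, FlightNo}: Aircraft → Gate applies, adding Gate. So (Aircraft, FlightNo)⁺ = {Aircraft, FlightNo, Gate}.
The closure contains neither all of Flight1 = {Aircraft, Dest, FlightNo, Gate, Pilot} nor all of Flight2 = {Aircraft, Origin, FlightNo}, so the common attributes are not a superkey of either fragment. The join is lossy.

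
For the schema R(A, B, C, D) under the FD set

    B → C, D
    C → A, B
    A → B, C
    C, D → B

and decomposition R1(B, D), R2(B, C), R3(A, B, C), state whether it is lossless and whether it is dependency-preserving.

lossless and dependency-preserving

Lossless test (chase): Rows 1 and 2 agree on B; apply B→C, D and equate their C, D entries. Rows 1 and 3 agree on B; apply B→C, D and equate their C, D entries. Rows 1 and 2 agree on C; apply C→A, B and equate their A, B entries. Rows 1 and 3 agree on C; apply C→A, B and equate their A, B entries. Row 1 is now all distinguished symbols — the join is lossless.
Dependency preservation: B → C, D; C, D → B are not contained in any single fragment, but the restricted closure of each left-hand side across the fragments still reaches the right-hand side; the remaining FDs each lie inside some fragment. All dependencies are preserved.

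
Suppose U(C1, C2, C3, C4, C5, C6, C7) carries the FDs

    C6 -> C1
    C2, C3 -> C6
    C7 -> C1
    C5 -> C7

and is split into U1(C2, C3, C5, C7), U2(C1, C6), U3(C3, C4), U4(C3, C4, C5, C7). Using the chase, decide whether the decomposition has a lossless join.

No

Chase test. Columns are C1, C2, C3, C4, C5, C6, C7; row i has aⱼ where attribute j ∈ Ui, else bᵢⱼ.
Initial tableau (one row per fragment):
  row 1: b11 a2 a3 b14 a5 b16 a7
  row 2: a1 b22 b23 b24 b25 a6 b27
  row 3: b31 b32 a3 a4 b35 b36 b37
  row 4: b41 b42 a3 a4 a5 b46 a7
Rows 1 and 4 agree on C7; apply C7→C1 and equate their C1 entries.
No row becomes fully distinguished — the join is lossy.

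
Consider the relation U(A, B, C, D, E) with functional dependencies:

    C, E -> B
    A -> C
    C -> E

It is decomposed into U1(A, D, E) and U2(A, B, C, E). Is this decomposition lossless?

Common attributes: U1 ∩ U2 = {A, E}.
Closure of {A, E}: A → C applies, adding C; C, E → B applies, adding B. So (A, E)⁺ = {A, B, C, E}.
This closure contains every attribute of U2, so U1 ∩ U2 → U2. The join is lossless.

Yes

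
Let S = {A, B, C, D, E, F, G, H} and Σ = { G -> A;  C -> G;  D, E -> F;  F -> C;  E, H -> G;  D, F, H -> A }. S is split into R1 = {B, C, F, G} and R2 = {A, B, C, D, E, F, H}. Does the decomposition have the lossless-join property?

Common attributes: R1 ∩ R2 = {B, C, F}.
Closure of {B, C, F}: C → G applies, adding G; G → A applies, adding A. So (B, C, F)⁺ = {A, B, C, F, G}.
This closure contains every attribute of R1, so R1 ∩ R2 → R1. The join is lossless.

Yes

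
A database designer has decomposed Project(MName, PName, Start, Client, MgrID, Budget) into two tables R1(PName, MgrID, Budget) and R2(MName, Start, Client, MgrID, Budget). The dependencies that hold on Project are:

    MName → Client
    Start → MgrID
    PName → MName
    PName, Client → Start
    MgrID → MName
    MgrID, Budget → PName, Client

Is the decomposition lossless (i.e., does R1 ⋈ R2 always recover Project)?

Common attributes: R1 ∩ R2 = {MgrID, Budget}.
Closure of {MgrID, Budget}: MgrID → MName applies, adding MName; MgrID, Budget → PName, Client applies, adding PName, Client; PName, Client → Start applies, adding Start. So (MgrID, Budget)⁺ = {MName, PName, Start, Client, MgrID, Budget}.
This closure contains every attribute of R1, so R1 ∩ R2 → R1. The join is lossless.

Yes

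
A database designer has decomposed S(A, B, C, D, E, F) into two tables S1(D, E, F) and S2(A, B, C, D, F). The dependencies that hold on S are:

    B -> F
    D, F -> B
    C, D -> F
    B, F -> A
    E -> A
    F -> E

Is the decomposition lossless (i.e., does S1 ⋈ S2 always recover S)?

Yes

Common attributes: S1 ∩ S2 = {D, F}.
Closure of {D, F}: D, F → B applies, adding B; B, F → A applies, adding A; F → E applies, adding E. So (D, F)⁺ = {A, B, D, E, F}.
This closure contains every attribute of S1, so S1 ∩ S2 → S1. The join is lossless.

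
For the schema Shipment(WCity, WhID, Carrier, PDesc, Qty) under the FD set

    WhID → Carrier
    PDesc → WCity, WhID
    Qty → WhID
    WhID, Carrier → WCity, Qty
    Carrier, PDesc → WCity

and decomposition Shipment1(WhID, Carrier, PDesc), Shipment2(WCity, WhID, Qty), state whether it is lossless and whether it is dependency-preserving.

Lossless test: (WhID)⁺ = {WCity, WhID, Carrier, Qty}, which contains all of one fragment — lossless.
Dependency preservation: PDesc → WCity, WhID; WhID, Carrier → WCity, Qty; Carrier, PDesc → WCity are not contained in any single fragment, but the restricted closure of each left-hand side across the fragments still reaches the right-hand side; the remaining FDs each lie inside some fragment. All dependencies are preserved.

lossless and dependency-preserving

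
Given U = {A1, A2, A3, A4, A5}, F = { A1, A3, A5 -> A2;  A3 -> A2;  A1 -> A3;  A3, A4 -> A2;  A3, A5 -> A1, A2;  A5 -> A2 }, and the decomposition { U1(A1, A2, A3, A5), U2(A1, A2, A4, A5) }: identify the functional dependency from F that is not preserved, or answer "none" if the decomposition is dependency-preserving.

none

A1, A3, A5 → A2 lies within U1.
A3 → A2 lies within U1.
A1 → A3 lies within U1.
A3, A4 → A2: restricted closure across fragments reaches A2.
A3, A5 → A1, A2 lies within U1.
A5 → A2 lies within U1.
Every dependency is enforceable on the fragments, so the decomposition is dependency-preserving.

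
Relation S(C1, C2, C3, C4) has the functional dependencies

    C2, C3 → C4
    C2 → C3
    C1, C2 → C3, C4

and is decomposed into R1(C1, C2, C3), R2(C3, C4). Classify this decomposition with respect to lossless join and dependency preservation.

lossy and not dependency-preserving

Lossless test: (C3)⁺ = {C3}, which is a superkey of neither fragment — lossy.
Dependency preservation: the restricted closure of {C2, C3} across the fragments never reaches {C4}, so C2, C3 → C4 cannot be enforced without a join — not preserved.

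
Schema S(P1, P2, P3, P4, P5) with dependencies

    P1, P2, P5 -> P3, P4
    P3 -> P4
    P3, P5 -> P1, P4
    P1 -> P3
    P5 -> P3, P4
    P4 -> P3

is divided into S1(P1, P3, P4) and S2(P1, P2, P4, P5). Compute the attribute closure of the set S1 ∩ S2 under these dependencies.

S1 ∩ S2 = {P1, P4}.
P1 → P3 applies, adding P3
Closure: {P1, P3, P4}.

P1, P3, P4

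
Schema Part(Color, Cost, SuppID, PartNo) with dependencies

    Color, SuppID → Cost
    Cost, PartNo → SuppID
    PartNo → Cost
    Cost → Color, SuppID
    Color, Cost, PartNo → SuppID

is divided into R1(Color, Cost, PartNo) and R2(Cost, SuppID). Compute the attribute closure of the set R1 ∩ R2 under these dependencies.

R1 ∩ R2 = {Cost}.
Cost → Color, SuppID applies, adding Color, SuppID
Closure: {Color, Cost, SuppID}.

Color, Cost, SuppID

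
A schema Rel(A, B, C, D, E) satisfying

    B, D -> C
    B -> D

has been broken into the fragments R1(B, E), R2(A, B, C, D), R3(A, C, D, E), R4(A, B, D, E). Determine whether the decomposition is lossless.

Chase test. Columns are A, B, C, D, E; row i has aⱼ where attribute j ∈ Ri, else bᵢⱼ.
Initial tableau (one row per fragment):
  row 1: b11 a2 b13 b14 a5
  row 2: a1 a2 a3 a4 b25
  row 3: a1 b32 a3 a4 a5
  row 4: a1 a2 b43 a4 a5
Rows 2 and 4 agree on B, D; apply B, D→C and equate their C entries.
Rows 1 and 2 agree on B; apply B→D and equate their D entries.
Rows 1 and 2 agree on B, D; apply B, D→C and equate their C entries.
Row 4 is now all distinguished symbols — the join is lossless.

Yes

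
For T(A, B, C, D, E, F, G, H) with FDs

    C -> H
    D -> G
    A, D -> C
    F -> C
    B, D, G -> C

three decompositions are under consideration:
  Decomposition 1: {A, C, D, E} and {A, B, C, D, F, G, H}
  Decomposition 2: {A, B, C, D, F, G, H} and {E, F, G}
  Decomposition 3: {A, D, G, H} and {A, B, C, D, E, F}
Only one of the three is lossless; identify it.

Decomposition 1: common = {A, C, D}, closure = {A, C, D, G, H} → lossy.
Decomposition 2: common = {F, G}, closure = {C, F, G, H} → lossy.
Decomposition 3: common = {A, D}, closure = {A, C, D, G, H} → lossless.

Decomposition 3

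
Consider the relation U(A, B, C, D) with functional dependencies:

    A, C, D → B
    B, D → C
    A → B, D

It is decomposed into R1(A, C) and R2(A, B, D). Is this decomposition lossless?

Common attributes: R1 ∩ R2 = {A}.
Closure of {A}: A → B, D applies, adding B, D; B, D → C applies, adding C. So (A)⁺ = {A, B, C, D}.
This closure contains every attribute of R1, so R1 ∩ R2 → R1. The join is lossless.

Yes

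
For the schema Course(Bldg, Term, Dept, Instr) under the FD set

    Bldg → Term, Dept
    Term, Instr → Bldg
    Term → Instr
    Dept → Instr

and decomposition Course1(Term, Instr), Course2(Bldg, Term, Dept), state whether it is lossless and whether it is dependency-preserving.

lossless but not dependency-preserving

Lossless test: (Term)⁺ = {Bldg, Term, Dept, Instr}, which contains all of one fragment — lossless.
Dependency preservation: the restricted closure of {Dept} across the fragments never reaches {Instr}, so Dept → Instr cannot be enforced without a join — not preserved.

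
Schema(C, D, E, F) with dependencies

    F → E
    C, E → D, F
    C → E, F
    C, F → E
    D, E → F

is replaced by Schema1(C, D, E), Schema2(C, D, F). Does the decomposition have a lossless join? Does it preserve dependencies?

Lossless test: (C, D)⁺ = {C, D, E, F}, which contains all of one fragment — lossless.
Dependency preservation: the restricted closure of {F} across the fragments never reaches {E}, so F → E cannot be enforced without a join — not preserved.

lossless but not dependency-preserving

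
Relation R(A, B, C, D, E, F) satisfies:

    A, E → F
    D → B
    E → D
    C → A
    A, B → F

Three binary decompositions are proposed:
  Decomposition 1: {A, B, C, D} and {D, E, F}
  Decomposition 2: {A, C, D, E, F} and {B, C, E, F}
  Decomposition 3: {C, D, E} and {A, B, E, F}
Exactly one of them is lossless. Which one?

Decomposition 2

Decomposition 1: common = {D}, closure = {B, D} → lossy.
Decomposition 2: common = {C, E, F}, closure = {A, B, C, D, E, F} → lossless.
Decomposition 3: common = {E}, closure = {B, D, E} → lossy.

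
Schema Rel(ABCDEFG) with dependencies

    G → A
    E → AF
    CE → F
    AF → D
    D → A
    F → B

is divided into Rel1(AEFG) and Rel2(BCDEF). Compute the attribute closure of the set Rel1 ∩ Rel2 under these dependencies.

ABDEF

Rel1 ∩ Rel2 = {EF}.
E → AF applies, adding A
AF → D applies, adding D
F → B applies, adding B
Closure: {ABDEF}.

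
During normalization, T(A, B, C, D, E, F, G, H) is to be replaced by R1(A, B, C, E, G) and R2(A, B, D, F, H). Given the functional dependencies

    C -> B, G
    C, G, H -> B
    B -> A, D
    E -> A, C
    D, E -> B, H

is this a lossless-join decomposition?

No

Common attributes: R1 ∩ R2 = {A, B}.
Closure of {A, B}: B → A, D applies, adding D. So (A, B)⁺ = {A, B, D}.
The closure contains neither all of R1 = {A, B, C, E, G} nor all of R2 = {A, B, D, F, H}, so the common attributes are not a superkey of either fragment. The join is lossy.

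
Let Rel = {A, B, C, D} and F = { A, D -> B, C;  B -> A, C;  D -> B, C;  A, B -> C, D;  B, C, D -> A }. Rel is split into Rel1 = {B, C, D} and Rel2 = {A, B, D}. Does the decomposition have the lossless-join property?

Yes

Common attributes: Rel1 ∩ Rel2 = {B, D}.
Closure of {B, D}: B → A, C applies, adding A, C. So (B, D)⁺ = {A, B, C, D}.
This closure contains every attribute of Rel1, so Rel1 ∩ Rel2 → Rel1. The join is lossless.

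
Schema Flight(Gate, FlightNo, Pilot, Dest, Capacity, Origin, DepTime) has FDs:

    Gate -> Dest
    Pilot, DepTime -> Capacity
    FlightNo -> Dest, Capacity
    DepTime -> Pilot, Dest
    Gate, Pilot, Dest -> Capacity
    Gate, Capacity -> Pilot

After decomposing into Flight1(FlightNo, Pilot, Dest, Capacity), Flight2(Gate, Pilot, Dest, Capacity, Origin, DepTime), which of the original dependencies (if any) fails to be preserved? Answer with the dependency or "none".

Gate → Dest lies within Flight2.
Pilot, DepTime → Capacity lies within Flight2.
FlightNo → Dest, Capacity lies within Flight1.
DepTime → Pilot, Dest lies within Flight2.
Gate, Pilot, Dest → Capacity lies within Flight2.
Gate, Capacity → Pilot lies within Flight2.
Every dependency is enforceable on the fragments, so the decomposition is dependency-preserving.

none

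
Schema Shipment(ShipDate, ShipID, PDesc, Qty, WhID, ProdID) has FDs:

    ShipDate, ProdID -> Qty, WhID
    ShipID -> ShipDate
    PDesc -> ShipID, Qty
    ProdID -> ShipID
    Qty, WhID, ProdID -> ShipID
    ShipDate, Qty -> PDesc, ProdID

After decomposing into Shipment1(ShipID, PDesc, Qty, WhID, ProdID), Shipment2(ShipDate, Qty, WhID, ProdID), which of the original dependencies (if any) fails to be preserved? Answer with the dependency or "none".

Check ShipID → ShipDate: no single fragment contains all of {ShipDate, ShipID}, and the restricted closure of {ShipID} across the fragments never reaches {ShipDate}.
ShipDate, ProdID → Qty, WhID is preserved.
PDesc → ShipID, Qty is preserved.
ProdID → ShipID is preserved.
Qty, WhID, ProdID → ShipID is preserved.
ShipDate, Qty → PDesc, ProdID is preserved.

ShipID -> ShipDate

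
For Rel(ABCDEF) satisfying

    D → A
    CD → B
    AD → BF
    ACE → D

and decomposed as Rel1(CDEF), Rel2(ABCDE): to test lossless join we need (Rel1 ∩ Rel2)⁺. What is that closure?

ABCDEF

Rel1 ∩ Rel2 = {CDE}.
D → A applies, adding A
CD → B applies, adding B
AD → BF applies, adding F
Closure: {ABCDEF}.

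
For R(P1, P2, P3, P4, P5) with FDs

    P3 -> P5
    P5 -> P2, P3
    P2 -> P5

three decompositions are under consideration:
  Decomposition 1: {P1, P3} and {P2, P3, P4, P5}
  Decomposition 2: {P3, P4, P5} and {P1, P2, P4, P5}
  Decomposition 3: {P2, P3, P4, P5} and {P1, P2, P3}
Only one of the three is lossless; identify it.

Decomposition 1: common = {P3}, closure = {P2, P3, P5} → lossy.
Decomposition 2: common = {P4, P5}, closure = {P2, P3, P4, P5} → lossless.
Decomposition 3: common = {P2, P3}, closure = {P2, P3, P5} → lossy.

Decomposition 2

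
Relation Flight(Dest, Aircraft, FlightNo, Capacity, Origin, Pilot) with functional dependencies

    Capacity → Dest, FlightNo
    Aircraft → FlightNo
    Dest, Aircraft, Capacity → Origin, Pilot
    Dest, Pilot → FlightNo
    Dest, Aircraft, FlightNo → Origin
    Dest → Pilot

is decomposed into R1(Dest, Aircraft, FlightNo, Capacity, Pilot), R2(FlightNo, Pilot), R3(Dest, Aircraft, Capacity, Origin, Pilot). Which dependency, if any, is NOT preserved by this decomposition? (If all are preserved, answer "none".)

none

Capacity → Dest, FlightNo lies within R1.
Aircraft → FlightNo lies within R1.
Dest, Aircraft, Capacity → Origin, Pilot lies within R3.
Dest, Pilot → FlightNo lies within R1.
Dest, Aircraft, FlightNo → Origin: restricted closure across fragments reaches Origin.
Dest → Pilot lies within R1.
Every dependency is enforceable on the fragments, so the decomposition is dependency-preserving.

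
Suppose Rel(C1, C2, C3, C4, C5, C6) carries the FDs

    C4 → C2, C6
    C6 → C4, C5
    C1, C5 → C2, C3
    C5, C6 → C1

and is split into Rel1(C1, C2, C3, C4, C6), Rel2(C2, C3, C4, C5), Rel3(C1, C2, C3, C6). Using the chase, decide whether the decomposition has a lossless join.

Chase test. Columns are C1, C2, C3, C4, C5, C6; row i has aⱼ where attribute j ∈ Reli, else bᵢⱼ.
Initial tableau (one row per fragment):
  row 1: a1 a2 a3 a4 b15 a6
  row 2: b21 a2 a3 a4 a5 b26
  row 3: a1 a2 a3 b34 b35 a6
Rows 1 and 2 agree on C4; apply C4→C2, C6 and equate their C2, C6 entries.
Rows 1 and 2 agree on C6; apply C6→C4, C5 and equate their C4, C5 entries.
Rows 1 and 3 agree on C6; apply C6→C4, C5 and equate their C4, C5 entries.
Rows 1 and 2 agree on C5, C6; apply C5, C6→C1 and equate their C1 entries.
Row 1 is now all distinguished symbols — the join is lossless.

Yes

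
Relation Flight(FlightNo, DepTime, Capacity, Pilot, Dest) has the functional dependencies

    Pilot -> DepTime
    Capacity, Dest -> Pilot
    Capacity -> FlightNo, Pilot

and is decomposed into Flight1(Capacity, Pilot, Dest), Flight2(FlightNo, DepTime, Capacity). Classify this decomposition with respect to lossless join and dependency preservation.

lossless but not dependency-preserving

Lossless test: (Capacity)⁺ = {FlightNo, DepTime, Capacity, Pilot}, which contains all of one fragment — lossless.
Dependency preservation: the restricted closure of {Pilot} across the fragments never reaches {DepTime}, so Pilot → DepTime cannot be enforced without a join — not preserved.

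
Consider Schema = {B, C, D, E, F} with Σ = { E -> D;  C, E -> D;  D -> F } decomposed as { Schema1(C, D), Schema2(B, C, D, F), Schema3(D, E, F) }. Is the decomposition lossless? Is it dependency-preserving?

Lossless test (chase): Rows 1 and 2 agree on D; apply D→F and equate their F entries. No row becomes fully distinguished — the join is lossy.
Dependency preservation: C, E → D is not contained in any single fragment, but the restricted closure of its left-hand side across the fragments still reaches the right-hand side; the remaining FDs each lie inside some fragment. All dependencies are preserved.

lossy but dependency-preserving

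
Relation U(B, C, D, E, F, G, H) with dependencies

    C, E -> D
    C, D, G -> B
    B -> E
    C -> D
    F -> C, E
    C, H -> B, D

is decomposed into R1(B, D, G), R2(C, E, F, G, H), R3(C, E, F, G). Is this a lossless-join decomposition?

Chase test. Columns are B, C, D, E, F, G, H; row i has aⱼ where attribute j ∈ Ri, else bᵢⱼ.
Initial tableau (one row per fragment):
  row 1: a1 b12 a3 b14 b15 a6 b17
  row 2: b21 a2 b23 a4 a5 a6 a7
  row 3: b31 a2 b33 a4 a5 a6 b37
Rows 2 and 3 agree on C, E; apply C, E→D and equate their D entries.
Rows 2 and 3 agree on C, D, G; apply C, D, G→B and equate their B entries.
No row becomes fully distinguished — the join is lossy.

No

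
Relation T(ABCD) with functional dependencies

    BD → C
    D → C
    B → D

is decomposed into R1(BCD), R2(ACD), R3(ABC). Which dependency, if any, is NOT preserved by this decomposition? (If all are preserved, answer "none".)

BD → C lies within R1.
D → C lies within R1.
B → D lies within R1.
Every dependency is enforceable on the fragments, so the decomposition is dependency-preserving.

none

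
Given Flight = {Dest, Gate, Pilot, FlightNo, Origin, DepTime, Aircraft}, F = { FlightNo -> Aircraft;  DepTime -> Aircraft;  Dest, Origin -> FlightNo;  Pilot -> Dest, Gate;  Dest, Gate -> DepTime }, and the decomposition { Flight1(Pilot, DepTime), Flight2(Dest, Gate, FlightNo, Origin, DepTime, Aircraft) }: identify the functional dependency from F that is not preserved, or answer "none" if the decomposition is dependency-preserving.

Check Pilot → Dest, Gate: no single fragment contains all of {Dest, Gate, Pilot}, and the restricted closure of {Pilot} across the fragments never reaches {Dest, Gate}.
FlightNo → Aircraft is preserved.
DepTime → Aircraft is preserved.
Dest, Origin → FlightNo is preserved.
Dest, Gate → DepTime is preserved.

Pilot -> Dest, Gate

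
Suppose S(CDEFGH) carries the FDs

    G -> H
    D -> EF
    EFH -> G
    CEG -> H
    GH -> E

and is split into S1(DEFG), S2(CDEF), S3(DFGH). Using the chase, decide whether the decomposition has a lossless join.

No

Chase test. Columns are CDEFGH; row i has aⱼ where attribute j ∈ Si, else bᵢⱼ.
Initial tableau (one row per fragment):
  row 1: b11 a2 a3 a4 a5 b16
  row 2: a1 a2 a3 a4 b25 b26
  row 3: b31 a2 b33 a4 a5 a6
Rows 1 and 3 agree on G; apply G→H and equate their H entries.
Rows 1 and 3 agree on D; apply D→EF and equate their EF entries.
No row becomes fully distinguished — the join is lossy.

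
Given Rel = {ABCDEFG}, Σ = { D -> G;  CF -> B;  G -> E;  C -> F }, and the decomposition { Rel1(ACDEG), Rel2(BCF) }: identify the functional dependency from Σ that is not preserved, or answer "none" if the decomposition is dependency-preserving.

none

D → G lies within Rel1.
CF → B lies within Rel2.
G → E lies within Rel1.
C → F lies within Rel2.
Every dependency is enforceable on the fragments, so the decomposition is dependency-preserving.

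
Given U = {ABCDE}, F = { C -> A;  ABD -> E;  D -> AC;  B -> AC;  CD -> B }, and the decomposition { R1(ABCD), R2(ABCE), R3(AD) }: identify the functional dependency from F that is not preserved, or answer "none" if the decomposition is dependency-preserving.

ABD -> E

Check ABD → E: no single fragment contains all of {ABDE}, and the restricted closure of {ABD} across the fragments never reaches {E}.
C → A is preserved.
D → AC is preserved.
B → AC is preserved.
CD → B is preserved.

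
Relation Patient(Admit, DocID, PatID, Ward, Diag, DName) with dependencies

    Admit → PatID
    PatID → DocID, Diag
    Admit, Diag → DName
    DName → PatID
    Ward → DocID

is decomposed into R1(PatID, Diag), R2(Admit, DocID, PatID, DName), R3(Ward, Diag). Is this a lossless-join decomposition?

Chase test. Columns are Admit, DocID, PatID, Ward, Diag, DName; row i has aⱼ where attribute j ∈ Ri, else bᵢⱼ.
Initial tableau (one row per fragment):
  row 1: b11 b12 a3 b14 a5 b16
  row 2: a1 a2 a3 b24 b25 a6
  row 3: b31 b32 b33 a4 a5 b36
Rows 1 and 2 agree on PatID; apply PatID→DocID, Diag and equate their DocID, Diag entries.
No row becomes fully distinguished — the join is lossy.

No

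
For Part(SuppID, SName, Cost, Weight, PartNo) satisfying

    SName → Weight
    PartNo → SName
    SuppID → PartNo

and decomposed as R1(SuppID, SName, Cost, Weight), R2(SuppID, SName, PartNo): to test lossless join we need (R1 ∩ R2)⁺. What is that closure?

R1 ∩ R2 = {SuppID, SName}.
SName → Weight applies, adding Weight
SuppID → PartNo applies, adding PartNo
Closure: {SuppID, SName, Weight, PartNo}.

SuppID, SName, Weight, PartNo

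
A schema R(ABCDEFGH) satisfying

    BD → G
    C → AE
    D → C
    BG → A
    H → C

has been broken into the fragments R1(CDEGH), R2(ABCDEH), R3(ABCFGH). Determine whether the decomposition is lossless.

Chase test. Columns are ABCDEFGH; row i has aⱼ where attribute j ∈ Ri, else bᵢⱼ.
Initial tableau (one row per fragment):
  row 1: b11 b12 a3 a4 a5 b16 a7 a8
  row 2: a1 a2 a3 a4 a5 b26 b27 a8
  row 3: a1 a2 a3 b34 b35 a6 a7 a8
Rows 1 and 2 agree on C; apply C→AE and equate their AE entries.
Rows 1 and 3 agree on C; apply C→AE and equate their AE entries.
No row becomes fully distinguished — the join is lossy.

No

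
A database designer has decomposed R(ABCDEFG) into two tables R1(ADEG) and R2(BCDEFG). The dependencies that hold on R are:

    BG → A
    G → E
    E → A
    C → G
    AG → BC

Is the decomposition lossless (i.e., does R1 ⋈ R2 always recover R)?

Yes

Common attributes: R1 ∩ R2 = {DEG}.
Closure of {DEG}: E → A applies, adding A; AG → BC applies, adding BC. So (DEG)⁺ = {ABCDEG}.
This closure contains every attribute of R1, so R1 ∩ R2 → R1. The join is lossless.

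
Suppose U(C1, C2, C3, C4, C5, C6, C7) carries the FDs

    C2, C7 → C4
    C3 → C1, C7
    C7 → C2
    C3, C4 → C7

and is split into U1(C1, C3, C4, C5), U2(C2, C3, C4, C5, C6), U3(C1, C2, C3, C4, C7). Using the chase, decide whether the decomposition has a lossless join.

Yes

Chase test. Columns are C1, C2, C3, C4, C5, C6, C7; row i has aⱼ where attribute j ∈ Ui, else bᵢⱼ.
Initial tableau (one row per fragment):
  row 1: a1 b12 a3 a4 a5 b16 b17
  row 2: b21 a2 a3 a4 a5 a6 b27
  row 3: a1 a2 a3 a4 b35 b36 a7
Rows 1 and 2 agree on C3; apply C3→C1, C7 and equate their C1, C7 entries.
Rows 1 and 3 agree on C3; apply C3→C1, C7 and equate their C1, C7 entries.
Rows 1 and 2 agree on C7; apply C7→C2 and equate their C2 entries.
Row 2 is now all distinguished symbols — the join is lossless.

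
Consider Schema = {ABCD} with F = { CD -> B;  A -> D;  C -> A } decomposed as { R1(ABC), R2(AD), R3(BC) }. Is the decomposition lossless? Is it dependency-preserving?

Lossless test (chase): Rows 1 and 2 agree on A; apply A→D and equate their D entries. Rows 1 and 3 agree on C; apply C→A and equate their A entries. Rows 1 and 3 agree on A; apply A→D and equate their D entries. Row 1 is now all distinguished symbols — the join is lossless.
Dependency preservation: CD → B is not contained in any single fragment, but the restricted closure of its left-hand side across the fragments still reaches the right-hand side; the remaining FDs each lie inside some fragment. All dependencies are preserved.

lossless and dependency-preserving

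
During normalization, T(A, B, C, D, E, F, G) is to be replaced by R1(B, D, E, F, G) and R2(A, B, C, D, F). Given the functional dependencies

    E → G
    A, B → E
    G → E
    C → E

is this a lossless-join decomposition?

No

Common attributes: R1 ∩ R2 = {B, D, F}.
No dependency enlarges {B, D, F}, so (B, D, F)⁺ = {B, D, F}.
The closure contains neither all of R1 = {B, D, E, F, G} nor all of R2 = {A, B, C, D, F}, so the common attributes are not a superkey of either fragment. The join is lossy.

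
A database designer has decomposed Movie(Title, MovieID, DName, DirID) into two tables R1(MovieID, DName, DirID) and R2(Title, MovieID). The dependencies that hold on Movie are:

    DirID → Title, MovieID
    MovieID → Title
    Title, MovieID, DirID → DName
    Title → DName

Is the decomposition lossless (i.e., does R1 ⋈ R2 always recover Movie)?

Common attributes: R1 ∩ R2 = {MovieID}.
Closure of {MovieID}: MovieID → Title applies, adding Title; Title → DName applies, adding DName. So (MovieID)⁺ = {Title, MovieID, DName}.
This closure contains every attribute of R2, so R1 ∩ R2 → R2. The join is lossless.

Yes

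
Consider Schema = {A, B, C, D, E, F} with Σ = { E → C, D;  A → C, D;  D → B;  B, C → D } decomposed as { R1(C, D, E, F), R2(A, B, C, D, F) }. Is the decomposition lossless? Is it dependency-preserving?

lossy but dependency-preserving

Lossless test: (C, D, F)⁺ = {B, C, D, F}, which is a superkey of neither fragment — lossy.
Dependency preservation: every FD's attributes lie within a single fragment, so each can be enforced locally — preserved.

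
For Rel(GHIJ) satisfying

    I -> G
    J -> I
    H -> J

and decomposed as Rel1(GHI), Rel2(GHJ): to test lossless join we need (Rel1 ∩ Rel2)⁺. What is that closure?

Rel1 ∩ Rel2 = {GH}.
H → J applies, adding J
J → I applies, adding I
Closure: {GHIJ}.

GHIJ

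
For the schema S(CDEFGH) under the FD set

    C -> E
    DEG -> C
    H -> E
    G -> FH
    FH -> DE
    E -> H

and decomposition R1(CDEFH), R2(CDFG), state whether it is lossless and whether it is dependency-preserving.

lossless and dependency-preserving

Lossless test: (CDF)⁺ = {CDEFH}, which contains all of one fragment — lossless.
Dependency preservation: DEG → C; G → FH are not contained in any single fragment, but the restricted closure of each left-hand side across the fragments still reaches the right-hand side; the remaining FDs each lie inside some fragment. All dependencies are preserved.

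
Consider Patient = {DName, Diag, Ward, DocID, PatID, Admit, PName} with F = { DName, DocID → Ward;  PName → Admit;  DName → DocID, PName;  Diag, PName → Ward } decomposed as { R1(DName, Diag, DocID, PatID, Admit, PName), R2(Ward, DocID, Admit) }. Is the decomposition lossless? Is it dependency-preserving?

lossy and not dependency-preserving

Lossless test: (DocID, Admit)⁺ = {DocID, Admit}, which is a superkey of neither fragment — lossy.
Dependency preservation: the restricted closure of {DName, DocID} across the fragments never reaches {Ward}, so DName, DocID → Ward cannot be enforced without a join — not preserved.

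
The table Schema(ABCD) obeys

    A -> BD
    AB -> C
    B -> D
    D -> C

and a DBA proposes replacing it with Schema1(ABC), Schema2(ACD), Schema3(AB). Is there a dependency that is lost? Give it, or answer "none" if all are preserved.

B -> D

Check B → D: no single fragment contains all of {BD}, and the restricted closure of {B} across the fragments never reaches {D}.
A → BD is preserved.
AB → C is preserved.
D → C is preserved.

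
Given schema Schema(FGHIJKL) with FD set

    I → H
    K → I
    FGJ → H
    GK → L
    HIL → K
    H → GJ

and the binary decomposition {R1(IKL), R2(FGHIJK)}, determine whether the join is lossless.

Yes

Common attributes: R1 ∩ R2 = {IK}.
Closure of {IK}: I → H applies, adding H; H → GJ applies, adding GJ; GK → L applies, adding L. So (IK)⁺ = {GHIJKL}.
This closure contains every attribute of R1, so R1 ∩ R2 → R1. The join is lossless.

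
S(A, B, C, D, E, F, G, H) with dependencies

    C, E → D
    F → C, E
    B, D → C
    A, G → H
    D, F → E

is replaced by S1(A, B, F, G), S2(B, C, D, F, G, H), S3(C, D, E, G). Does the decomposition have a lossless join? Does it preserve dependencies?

lossy and not dependency-preserving

Lossless test (chase): Rows 1 and 2 agree on F; apply F→C, E and equate their C, E entries. Rows 1 and 2 agree on C, E; apply C, E→D and equate their D entries. No row becomes fully distinguished — the join is lossy.
Dependency preservation: the restricted closure of {F} across the fragments never reaches {C, E}, so F → C, E cannot be enforced without a join — not preserved.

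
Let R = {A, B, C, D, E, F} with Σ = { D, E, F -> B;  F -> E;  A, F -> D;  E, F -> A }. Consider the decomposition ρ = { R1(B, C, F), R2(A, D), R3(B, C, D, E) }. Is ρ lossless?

No

Chase test. Columns are A, B, C, D, E, F; row i has aⱼ where attribute j ∈ Ri, else bᵢⱼ.
Initial tableau (one row per fragment):
  row 1: b11 a2 a3 b14 b15 a6
  row 2: a1 b22 b23 a4 b25 b26
  row 3: b31 a2 a3 a4 a5 b36
No row becomes fully distinguished — the join is lossy.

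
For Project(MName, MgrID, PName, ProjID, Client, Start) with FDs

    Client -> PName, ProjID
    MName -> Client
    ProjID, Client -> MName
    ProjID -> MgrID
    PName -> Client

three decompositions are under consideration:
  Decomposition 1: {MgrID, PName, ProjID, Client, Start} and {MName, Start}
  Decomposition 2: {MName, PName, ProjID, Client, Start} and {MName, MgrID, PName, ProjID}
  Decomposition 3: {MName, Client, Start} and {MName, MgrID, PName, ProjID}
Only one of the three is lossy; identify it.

Decomposition 1: common = {Start}, closure = {Start} → lossy.
Decomposition 2: common = {MName, PName, ProjID}, closure = {MName, MgrID, PName, ProjID, Client} → lossless.
Decomposition 3: common = {MName}, closure = {MName, MgrID, PName, ProjID, Client} → lossless.

Decomposition 1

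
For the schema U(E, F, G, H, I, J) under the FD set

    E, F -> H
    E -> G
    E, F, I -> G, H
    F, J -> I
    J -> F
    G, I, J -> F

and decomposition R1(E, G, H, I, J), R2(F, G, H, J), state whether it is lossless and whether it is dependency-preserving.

Lossless test: (G, H, J)⁺ = {F, G, H, I, J}, which contains all of one fragment — lossless.
Dependency preservation: the restricted closure of {E, F} across the fragments never reaches {H}, so E, F → H cannot be enforced without a join — not preserved.

lossless but not dependency-preserving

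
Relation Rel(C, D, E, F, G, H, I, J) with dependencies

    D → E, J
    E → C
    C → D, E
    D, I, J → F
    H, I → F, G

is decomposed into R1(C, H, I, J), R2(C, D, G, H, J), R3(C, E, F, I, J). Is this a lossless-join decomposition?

Chase test. Columns are C, D, E, F, G, H, I, J; row i has aⱼ where attribute j ∈ Ri, else bᵢⱼ.
Initial tableau (one row per fragment):
  row 1: a1 b12 b13 b14 b15 a6 a7 a8
  row 2: a1 a2 b23 b24 a5 a6 b27 a8
  row 3: a1 b32 a3 a4 b35 b36 a7 a8
Rows 1 and 2 agree on C; apply C→D, E and equate their D, E entries.
Rows 1 and 3 agree on C; apply C→D, E and equate their D, E entries.
Rows 1 and 3 agree on D, I, J; apply D, I, J→F and equate their F entries.
No row becomes fully distinguished — the join is lossy.

No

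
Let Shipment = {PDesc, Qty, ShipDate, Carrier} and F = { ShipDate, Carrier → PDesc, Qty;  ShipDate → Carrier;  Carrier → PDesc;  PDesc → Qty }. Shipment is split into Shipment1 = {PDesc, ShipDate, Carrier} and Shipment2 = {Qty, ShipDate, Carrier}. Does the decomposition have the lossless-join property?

Yes

Common attributes: Shipment1 ∩ Shipment2 = {ShipDate, Carrier}.
Closure of {ShipDate, Carrier}: ShipDate, Carrier → PDesc, Qty applies, adding PDesc, Qty. So (ShipDate, Carrier)⁺ = {PDesc, Qty, ShipDate, Carrier}.
This closure contains every attribute of Shipment1, so Shipment1 ∩ Shipment2 → Shipment1. The join is lossless.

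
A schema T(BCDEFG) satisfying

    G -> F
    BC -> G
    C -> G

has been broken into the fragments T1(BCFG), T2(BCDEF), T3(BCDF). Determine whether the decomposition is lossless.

Yes

Chase test. Columns are BCDEFG; row i has aⱼ where attribute j ∈ Ti, else bᵢⱼ.
Initial tableau (one row per fragment):
  row 1: a1 a2 b13 b14 a5 a6
  row 2: a1 a2 a3 a4 a5 b26
  row 3: a1 a2 a3 b34 a5 b36
Rows 1 and 2 agree on BC; apply BC→G and equate their G entries.
Rows 1 and 3 agree on BC; apply BC→G and equate their G entries.
Row 2 is now all distinguished symbols — the join is lossless.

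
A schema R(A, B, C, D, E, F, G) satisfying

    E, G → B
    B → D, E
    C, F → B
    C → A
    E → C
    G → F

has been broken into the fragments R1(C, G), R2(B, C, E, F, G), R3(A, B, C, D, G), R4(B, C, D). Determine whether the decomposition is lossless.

Yes

Chase test. Columns are A, B, C, D, E, F, G; row i has aⱼ where attribute j ∈ Ri, else bᵢⱼ.
Initial tableau (one row per fragment):
  row 1: b11 b12 a3 b14 b15 b16 a7
  row 2: b21 a2 a3 b24 a5 a6 a7
  row 3: a1 a2 a3 a4 b35 b36 a7
  row 4: b41 a2 a3 a4 b45 b46 b47
Rows 2 and 3 agree on B; apply B→D, E and equate their D, E entries.
Rows 2 and 4 agree on B; apply B→D, E and equate their D, E entries.
Rows 1 and 2 agree on C; apply C→A and equate their A entries.
Rows 1 and 3 agree on C; apply C→A and equate their A entries.
Rows 1 and 4 agree on C; apply C→A and equate their A entries.
Rows 1 and 2 agree on G; apply G→F and equate their F entries.
Rows 1 and 3 agree on G; apply G→F and equate their F entries.
Rows 1 and 2 agree on C, F; apply C, F→B and equate their B entries.
Rows 1 and 2 agree on B; apply B→D, E and equate their D, E entries.
Row 1 is now all distinguished symbols — the join is lossless.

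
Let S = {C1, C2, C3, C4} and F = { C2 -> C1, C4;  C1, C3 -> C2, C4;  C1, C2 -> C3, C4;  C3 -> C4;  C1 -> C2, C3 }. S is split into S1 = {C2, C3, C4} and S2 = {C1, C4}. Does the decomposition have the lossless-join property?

Common attributes: S1 ∩ S2 = {C4}.
No dependency enlarges {C4}, so (C4)⁺ = {C4}.
The closure contains neither all of S1 = {C2, C3, C4} nor all of S2 = {C1, C4}, so the common attributes are not a superkey of either fragment. The join is lossy.

No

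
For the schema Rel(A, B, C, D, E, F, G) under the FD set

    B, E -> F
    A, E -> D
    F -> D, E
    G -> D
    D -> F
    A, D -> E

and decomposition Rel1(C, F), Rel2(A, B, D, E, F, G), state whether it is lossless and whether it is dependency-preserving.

Lossless test: (F)⁺ = {D, E, F}, which is a superkey of neither fragment — lossy.
Dependency preservation: every FD's attributes lie within a single fragment, so each can be enforced locally — preserved.

lossy but dependency-preserving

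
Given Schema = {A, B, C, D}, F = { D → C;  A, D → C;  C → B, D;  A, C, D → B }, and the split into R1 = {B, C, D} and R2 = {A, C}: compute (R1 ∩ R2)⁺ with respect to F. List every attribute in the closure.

B, C, D

R1 ∩ R2 = {C}.
C → B, D applies, adding B, D
Closure: {B, C, D}.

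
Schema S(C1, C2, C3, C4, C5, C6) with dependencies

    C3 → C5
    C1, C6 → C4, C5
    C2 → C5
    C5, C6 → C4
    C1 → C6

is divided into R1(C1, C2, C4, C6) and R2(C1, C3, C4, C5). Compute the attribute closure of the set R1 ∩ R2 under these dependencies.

C1, C4, C5, C6

R1 ∩ R2 = {C1, C4}.
C1 → C6 applies, adding C6
C1, C6 → C4, C5 applies, adding C5
Closure: {C1, C4, C5, C6}.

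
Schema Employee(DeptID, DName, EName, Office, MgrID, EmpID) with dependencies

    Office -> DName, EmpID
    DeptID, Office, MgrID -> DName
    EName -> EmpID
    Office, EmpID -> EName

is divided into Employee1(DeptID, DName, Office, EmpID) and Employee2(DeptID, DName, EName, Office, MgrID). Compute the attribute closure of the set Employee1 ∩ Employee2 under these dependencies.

Employee1 ∩ Employee2 = {DeptID, DName, Office}.
Office → DName, EmpID applies, adding EmpID
Office, EmpID → EName applies, adding EName
Closure: {DeptID, DName, EName, Office, EmpID}.

DeptID, DName, EName, Office, EmpID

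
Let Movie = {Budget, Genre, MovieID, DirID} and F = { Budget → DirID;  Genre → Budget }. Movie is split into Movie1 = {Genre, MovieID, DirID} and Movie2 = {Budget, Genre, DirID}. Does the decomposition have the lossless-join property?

Common attributes: Movie1 ∩ Movie2 = {Genre, DirID}.
Closure of {Genre, DirID}: Genre → Budget applies, adding Budget. So (Genre, DirID)⁺ = {Budget, Genre, DirID}.
This closure contains every attribute of Movie2, so Movie1 ∩ Movie2 → Movie2. The join is lossless.

Yes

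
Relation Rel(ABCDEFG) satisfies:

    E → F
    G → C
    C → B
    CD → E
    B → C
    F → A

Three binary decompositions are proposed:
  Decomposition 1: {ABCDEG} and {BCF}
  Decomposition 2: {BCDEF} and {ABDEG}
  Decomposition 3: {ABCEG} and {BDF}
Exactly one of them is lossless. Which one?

Decomposition 2

Decomposition 1: common = {BC}, closure = {BC} → lossy.
Decomposition 2: common = {BDE}, closure = {ABCDEF} → lossless.
Decomposition 3: common = {B}, closure = {BC} → lossy.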